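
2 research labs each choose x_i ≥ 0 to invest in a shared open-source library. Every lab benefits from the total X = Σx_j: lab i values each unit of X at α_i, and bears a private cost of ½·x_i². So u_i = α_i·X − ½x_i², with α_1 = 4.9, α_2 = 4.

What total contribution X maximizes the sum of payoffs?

17.8

Planner FOC: ∂(Σu_j)/∂x_i = (Σα_j) − x_i = 0, so x_i^SO = Σα_j = 8.9 for every i; X^SO = 17.8.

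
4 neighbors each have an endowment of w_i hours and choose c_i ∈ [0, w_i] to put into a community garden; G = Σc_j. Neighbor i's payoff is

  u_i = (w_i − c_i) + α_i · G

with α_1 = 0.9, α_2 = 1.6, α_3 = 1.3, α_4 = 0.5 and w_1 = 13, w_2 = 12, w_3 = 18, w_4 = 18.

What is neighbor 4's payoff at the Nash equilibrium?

33

∂u_i/∂c_i = α_i − 1, so neighbor i contributes w_i if α_i > 1, else 0.
α_i > 1 for i ∈ {2, 3}; NE contributions (0, 12, 18, 0), G = 30.
u_4 = (18 − 0) + 0.5·30 = 33.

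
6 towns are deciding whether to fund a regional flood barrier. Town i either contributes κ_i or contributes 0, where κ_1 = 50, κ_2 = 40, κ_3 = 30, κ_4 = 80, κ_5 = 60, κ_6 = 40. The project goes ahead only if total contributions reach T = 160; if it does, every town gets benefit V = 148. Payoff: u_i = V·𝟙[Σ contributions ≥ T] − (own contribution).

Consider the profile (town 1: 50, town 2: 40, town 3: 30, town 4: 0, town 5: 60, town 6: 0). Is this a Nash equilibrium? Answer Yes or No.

Total = 180 ≥ 160: provided.
Town 1 (pledges 50, payoff 98): dropping to 0 → total 130, payoff 0. No gain.
Town 2 (pledges 40, payoff 108): dropping to 0 → total 140, payoff 0. No gain.
Town 3 (pledges 30, payoff 118): dropping to 0 → total 150, payoff 0. No gain.
Town 4 (pledges 0, payoff 148): pledging 80 → total 260, payoff 68. No gain.
Town 5 (pledges 60, payoff 88): dropping to 0 → total 120, payoff 0. No gain.
Town 6 (pledges 0, payoff 148): pledging 40 → total 220, payoff 108. No gain.

Yes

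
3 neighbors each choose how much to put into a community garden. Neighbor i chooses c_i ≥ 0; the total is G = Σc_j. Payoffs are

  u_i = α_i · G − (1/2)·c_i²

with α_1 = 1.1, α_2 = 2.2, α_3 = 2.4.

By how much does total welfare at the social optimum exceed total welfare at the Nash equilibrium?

22.15

Neighbor i's FOC: ∂u_i/∂c_i = α_i − c_i = 0, so c_i* = α_i.
NE contributions = (1.1, 2.2, 2.4); G = 5.7.
W^NE = (Σα)·G − ½Σα_i² = 5.7² − ½·11.81 = 26.585.
Planner sets c_i = Σα_j = 5.7 for every i, so G^SO = 3·5.7 = 17.1.
W^SO = (Σα)·G^SO − ½·3·(Σα)² = (3/2)·5.7² = 48.735.
Deadweight loss = W^SO − W^NE = 22.15.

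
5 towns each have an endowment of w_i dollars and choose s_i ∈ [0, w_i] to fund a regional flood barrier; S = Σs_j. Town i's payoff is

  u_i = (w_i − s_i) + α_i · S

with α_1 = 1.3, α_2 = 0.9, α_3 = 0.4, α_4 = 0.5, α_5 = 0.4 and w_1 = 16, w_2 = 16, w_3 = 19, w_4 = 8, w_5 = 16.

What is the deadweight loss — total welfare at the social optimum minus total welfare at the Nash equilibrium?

∂u_i/∂s_i = α_i − 1, so town i contributes w_i if α_i > 1, else 0.
α_i > 1 for i ∈ {1}; NE contributions (16, 0, 0, 0, 0), S = 16.
W^NE = Σw_i − S^NE + (Σα_i)·S^NE = 75 + 2.5·16 = 115.
Planner: ∂(Σu_j)/∂s_i = Σα_j − 1 = 2.5 > 0, so everyone contributes w_i; S^SO = 75, W^SO = 75 + 2.5·75 = 262.5.
Deadweight loss = 147.5.

147.5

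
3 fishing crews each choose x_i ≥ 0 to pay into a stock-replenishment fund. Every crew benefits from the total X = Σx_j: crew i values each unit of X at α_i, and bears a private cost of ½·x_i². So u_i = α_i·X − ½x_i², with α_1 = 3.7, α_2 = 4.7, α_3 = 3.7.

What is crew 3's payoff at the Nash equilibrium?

Crew i's FOC: ∂u_i/∂x_i = α_i − x_i = 0, so x_i* = α_i.
NE contributions = (3.7, 4.7, 3.7); X = 12.1.
u_3 = α_3·X − ½·(x_3)² = 3.7·12.1 − ½·3.7² = 37.925.

37.925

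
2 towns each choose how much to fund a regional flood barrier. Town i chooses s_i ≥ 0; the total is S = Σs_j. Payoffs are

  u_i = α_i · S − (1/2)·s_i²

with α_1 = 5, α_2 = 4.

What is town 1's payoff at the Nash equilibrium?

32.5

Town i's FOC: ∂u_i/∂s_i = α_i − s_i = 0, so s_i* = α_i.
NE contributions = (5, 4); S = 9.
u_1 = α_1·S − ½·(s_1)² = 5·9 − ½·5² = 32.5.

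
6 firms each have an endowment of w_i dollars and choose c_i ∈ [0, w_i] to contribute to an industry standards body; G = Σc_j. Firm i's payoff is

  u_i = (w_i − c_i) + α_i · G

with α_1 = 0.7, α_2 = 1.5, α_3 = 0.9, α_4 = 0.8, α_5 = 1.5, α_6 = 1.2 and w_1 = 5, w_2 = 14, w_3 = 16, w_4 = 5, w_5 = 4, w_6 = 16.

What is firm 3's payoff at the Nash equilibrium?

∂u_i/∂c_i = α_i − 1, so firm i contributes w_i if α_i > 1, else 0.
α_i > 1 for i ∈ {2, 5, 6}; NE contributions (0, 14, 0, 0, 4, 16), G = 34.
u_3 = (16 − 0) + 0.9·34 = 46.6.

46.6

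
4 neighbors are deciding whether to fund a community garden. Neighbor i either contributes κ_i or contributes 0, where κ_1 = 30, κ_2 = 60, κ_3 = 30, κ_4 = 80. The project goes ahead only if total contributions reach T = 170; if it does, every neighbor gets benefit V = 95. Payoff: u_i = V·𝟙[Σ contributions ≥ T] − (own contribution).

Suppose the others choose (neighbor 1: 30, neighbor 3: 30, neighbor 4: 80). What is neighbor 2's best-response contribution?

60

Others' total = 140. Contributing 60 brings total to 200 ≥ 170: gain V − κ_2 = 35.
Best response: 60.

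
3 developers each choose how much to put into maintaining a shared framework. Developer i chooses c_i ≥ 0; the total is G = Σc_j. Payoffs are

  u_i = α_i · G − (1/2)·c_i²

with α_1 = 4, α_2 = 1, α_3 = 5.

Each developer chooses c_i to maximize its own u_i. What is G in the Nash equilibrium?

10

Developer i's FOC: ∂u_i/∂c_i = α_i − c_i = 0, so c_i* = α_i.
NE contributions = (4, 1, 5); G = 10.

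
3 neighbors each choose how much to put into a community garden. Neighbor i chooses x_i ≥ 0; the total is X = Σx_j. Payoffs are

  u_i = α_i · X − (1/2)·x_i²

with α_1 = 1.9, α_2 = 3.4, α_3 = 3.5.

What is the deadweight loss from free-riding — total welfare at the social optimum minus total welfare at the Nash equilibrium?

52.43

Neighbor i's FOC: ∂u_i/∂x_i = α_i − x_i = 0, so x_i* = α_i.
NE contributions = (1.9, 3.4, 3.5); X = 8.8.
W^NE = (Σα)·X − ½Σα_i² = 8.8² − ½·27.42 = 63.73.
Planner sets x_i = Σα_j = 8.8 for every i, so X^SO = 3·8.8 = 26.4.
W^SO = (Σα)·X^SO − ½·3·(Σα)² = (3/2)·8.8² = 116.16.
Deadweight loss = W^SO − W^NE = 52.43.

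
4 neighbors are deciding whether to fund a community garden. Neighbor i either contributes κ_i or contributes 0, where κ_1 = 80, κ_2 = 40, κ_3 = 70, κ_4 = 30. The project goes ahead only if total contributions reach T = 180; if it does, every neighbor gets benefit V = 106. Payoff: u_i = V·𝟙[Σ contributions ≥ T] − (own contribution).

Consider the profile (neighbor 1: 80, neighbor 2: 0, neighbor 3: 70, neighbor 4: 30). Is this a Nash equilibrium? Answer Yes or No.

Total = 180 ≥ 180: provided.
Neighbor 1 (pledges 80, payoff 26): dropping to 0 → total 100, payoff 0. No gain.
Neighbor 2 (pledges 0, payoff 106): pledging 40 → total 220, payoff 66. No gain.
Neighbor 3 (pledges 70, payoff 36): dropping to 0 → total 110, payoff 0. No gain.
Neighbor 4 (pledges 30, payoff 76): dropping to 0 → total 150, payoff 0. No gain.

Yes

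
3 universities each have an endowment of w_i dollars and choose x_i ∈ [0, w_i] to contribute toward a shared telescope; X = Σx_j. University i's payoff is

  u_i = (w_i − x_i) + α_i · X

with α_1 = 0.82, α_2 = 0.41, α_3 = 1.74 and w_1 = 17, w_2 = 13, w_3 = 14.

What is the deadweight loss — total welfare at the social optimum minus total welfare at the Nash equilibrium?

59.1

∂u_i/∂x_i = α_i − 1, so university i contributes w_i if α_i > 1, else 0.
α_i > 1 for i ∈ {3}; NE contributions (0, 0, 14), X = 14.
W^NE = Σw_i − X^NE + (Σα_i)·X^NE = 44 + 1.97·14 = 71.58.
Planner: ∂(Σu_j)/∂x_i = Σα_j − 1 = 1.97 > 0, so everyone contributes w_i; X^SO = 44, W^SO = 44 + 1.97·44 = 130.68.
Deadweight loss = 59.1.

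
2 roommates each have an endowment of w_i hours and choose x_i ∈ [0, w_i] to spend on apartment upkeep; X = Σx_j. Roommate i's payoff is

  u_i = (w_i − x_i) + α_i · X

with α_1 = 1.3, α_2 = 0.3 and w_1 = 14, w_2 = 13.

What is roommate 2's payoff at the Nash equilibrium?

17.2

∂u_i/∂x_i = α_i − 1, so roommate i contributes w_i if α_i > 1, else 0.
α_i > 1 for i ∈ {1}; NE contributions (14, 0), X = 14.
u_2 = (13 − 0) + 0.3·14 = 17.2.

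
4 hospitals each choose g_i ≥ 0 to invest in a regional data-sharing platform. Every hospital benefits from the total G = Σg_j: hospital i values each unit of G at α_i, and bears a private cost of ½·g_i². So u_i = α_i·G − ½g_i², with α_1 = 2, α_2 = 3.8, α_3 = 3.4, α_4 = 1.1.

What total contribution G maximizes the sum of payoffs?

Planner FOC: ∂(Σu_j)/∂g_i = (Σα_j) − g_i = 0, so g_i^SO = Σα_j = 10.3 for every i; G^SO = 41.2.

41.2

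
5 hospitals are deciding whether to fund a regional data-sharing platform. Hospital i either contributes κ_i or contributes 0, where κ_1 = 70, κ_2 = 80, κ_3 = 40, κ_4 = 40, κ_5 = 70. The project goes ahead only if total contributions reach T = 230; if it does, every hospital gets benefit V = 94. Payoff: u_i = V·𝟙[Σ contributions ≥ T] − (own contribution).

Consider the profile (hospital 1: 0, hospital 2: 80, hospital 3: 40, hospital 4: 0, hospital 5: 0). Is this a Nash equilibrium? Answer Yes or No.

Total = 120 < 230: not provided.
Hospital 1 (pledges 0, payoff 0): pledging 70 → total 190, payoff -70. No gain.
Hospital 2 (pledges 80, payoff -80): dropping to 0 → total 40, payoff 0. Profitable deviation.

No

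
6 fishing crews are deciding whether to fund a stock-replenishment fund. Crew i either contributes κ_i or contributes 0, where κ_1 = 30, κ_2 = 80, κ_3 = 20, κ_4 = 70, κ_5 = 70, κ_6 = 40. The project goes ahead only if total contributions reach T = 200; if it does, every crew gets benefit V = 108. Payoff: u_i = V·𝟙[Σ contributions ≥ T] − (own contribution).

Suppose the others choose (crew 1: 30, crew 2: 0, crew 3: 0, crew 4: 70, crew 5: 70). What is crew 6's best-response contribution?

Others' total = 170. Contributing 40 brings total to 210 ≥ 200: gain V − κ_6 = 68.
Best response: 40.

40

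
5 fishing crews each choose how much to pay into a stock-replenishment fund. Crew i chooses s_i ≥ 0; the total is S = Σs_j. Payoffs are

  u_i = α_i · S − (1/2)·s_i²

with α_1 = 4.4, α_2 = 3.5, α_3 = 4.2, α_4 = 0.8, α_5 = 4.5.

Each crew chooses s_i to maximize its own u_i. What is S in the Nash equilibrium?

Crew i's FOC: ∂u_i/∂s_i = α_i − s_i = 0, so s_i* = α_i.
NE contributions = (4.4, 3.5, 4.2, 0.8, 4.5); S = 17.4.

17.4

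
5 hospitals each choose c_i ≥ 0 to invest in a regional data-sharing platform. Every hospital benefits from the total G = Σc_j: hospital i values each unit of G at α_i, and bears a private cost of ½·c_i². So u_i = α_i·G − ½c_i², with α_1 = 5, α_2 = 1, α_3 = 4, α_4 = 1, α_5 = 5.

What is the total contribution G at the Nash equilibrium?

Hospital i's FOC: ∂u_i/∂c_i = α_i − c_i = 0, so c_i* = α_i.
NE contributions = (5, 1, 4, 1, 5); G = 16.

16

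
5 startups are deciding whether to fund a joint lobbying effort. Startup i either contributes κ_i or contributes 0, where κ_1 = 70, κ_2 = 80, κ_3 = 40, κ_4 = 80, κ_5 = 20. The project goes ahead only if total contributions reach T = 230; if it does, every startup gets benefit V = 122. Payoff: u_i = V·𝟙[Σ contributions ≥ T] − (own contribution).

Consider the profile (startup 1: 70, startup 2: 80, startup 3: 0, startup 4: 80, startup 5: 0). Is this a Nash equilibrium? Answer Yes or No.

Yes

Total = 230 ≥ 230: provided.
Startup 1 (pledges 70, payoff 52): dropping to 0 → total 160, payoff 0. No gain.
Startup 2 (pledges 80, payoff 42): dropping to 0 → total 150, payoff 0. No gain.
Startup 3 (pledges 0, payoff 122): pledging 40 → total 270, payoff 82. No gain.
Startup 4 (pledges 80, payoff 42): dropping to 0 → total 150, payoff 0. No gain.
Startup 5 (pledges 0, payoff 122): pledging 20 → total 250, payoff 102. No gain.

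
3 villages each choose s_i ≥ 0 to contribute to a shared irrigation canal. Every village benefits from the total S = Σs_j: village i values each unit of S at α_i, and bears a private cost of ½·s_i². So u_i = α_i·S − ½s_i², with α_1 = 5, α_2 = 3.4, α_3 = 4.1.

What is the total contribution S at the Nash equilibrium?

12.5

Village i's FOC: ∂u_i/∂s_i = α_i − s_i = 0, so s_i* = α_i.
NE contributions = (5, 3.4, 4.1); S = 12.5.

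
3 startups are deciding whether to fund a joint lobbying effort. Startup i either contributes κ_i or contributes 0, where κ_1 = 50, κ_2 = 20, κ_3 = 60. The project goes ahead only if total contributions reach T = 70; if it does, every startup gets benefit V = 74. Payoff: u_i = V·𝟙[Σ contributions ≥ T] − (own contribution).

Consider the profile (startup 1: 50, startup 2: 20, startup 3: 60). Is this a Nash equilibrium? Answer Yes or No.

No

Total = 130 ≥ 70: provided.
Startup 1 (pledges 50, payoff 24): dropping to 0 → total 80, payoff 74. Profitable deviation.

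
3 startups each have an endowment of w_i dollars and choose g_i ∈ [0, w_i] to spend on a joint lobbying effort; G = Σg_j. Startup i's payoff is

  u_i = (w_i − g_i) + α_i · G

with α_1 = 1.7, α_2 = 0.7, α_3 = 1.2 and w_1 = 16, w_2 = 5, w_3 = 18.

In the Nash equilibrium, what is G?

∂u_i/∂g_i = α_i − 1, so startup i contributes w_i if α_i > 1, else 0.
α_i > 1 for i ∈ {1, 3}; NE contributions (16, 0, 18), G = 34.

34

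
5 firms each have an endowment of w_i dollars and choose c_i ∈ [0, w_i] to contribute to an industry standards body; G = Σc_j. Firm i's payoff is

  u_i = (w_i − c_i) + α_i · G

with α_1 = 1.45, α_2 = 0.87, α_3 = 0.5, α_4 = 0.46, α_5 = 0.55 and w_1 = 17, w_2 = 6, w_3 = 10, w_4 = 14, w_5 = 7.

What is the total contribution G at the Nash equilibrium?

∂u_i/∂c_i = α_i − 1, so firm i contributes w_i if α_i > 1, else 0.
α_i > 1 for i ∈ {1}; NE contributions (17, 0, 0, 0, 0), G = 17.

17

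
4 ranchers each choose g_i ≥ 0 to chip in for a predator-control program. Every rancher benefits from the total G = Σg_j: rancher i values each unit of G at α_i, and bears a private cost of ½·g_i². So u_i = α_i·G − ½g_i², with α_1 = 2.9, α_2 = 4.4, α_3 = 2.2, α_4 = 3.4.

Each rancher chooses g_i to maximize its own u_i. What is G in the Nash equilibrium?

12.9

Rancher i's FOC: ∂u_i/∂g_i = α_i − g_i = 0, so g_i* = α_i.
NE contributions = (2.9, 4.4, 2.2, 3.4); G = 12.9.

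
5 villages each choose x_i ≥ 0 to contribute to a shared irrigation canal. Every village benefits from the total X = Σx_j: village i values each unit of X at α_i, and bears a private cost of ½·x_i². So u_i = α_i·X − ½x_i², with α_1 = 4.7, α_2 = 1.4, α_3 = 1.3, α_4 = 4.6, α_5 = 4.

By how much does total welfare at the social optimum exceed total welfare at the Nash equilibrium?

415.45

Village i's FOC: ∂u_i/∂x_i = α_i − x_i = 0, so x_i* = α_i.
NE contributions = (4.7, 1.4, 1.3, 4.6, 4); X = 16.
W^NE = (Σα)·X − ½Σα_i² = 16² − ½·62.9 = 224.55.
Planner sets x_i = Σα_j = 16 for every i, so X^SO = 5·16 = 80.
W^SO = (Σα)·X^SO − ½·5·(Σα)² = (5/2)·16² = 640.
Deadweight loss = W^SO − W^NE = 415.45.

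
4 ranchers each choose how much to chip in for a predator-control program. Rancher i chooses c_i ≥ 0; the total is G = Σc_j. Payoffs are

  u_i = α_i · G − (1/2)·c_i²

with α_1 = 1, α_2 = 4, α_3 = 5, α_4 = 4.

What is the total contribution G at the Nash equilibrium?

14

Rancher i's FOC: ∂u_i/∂c_i = α_i − c_i = 0, so c_i* = α_i.
NE contributions = (1, 4, 5, 4); G = 14.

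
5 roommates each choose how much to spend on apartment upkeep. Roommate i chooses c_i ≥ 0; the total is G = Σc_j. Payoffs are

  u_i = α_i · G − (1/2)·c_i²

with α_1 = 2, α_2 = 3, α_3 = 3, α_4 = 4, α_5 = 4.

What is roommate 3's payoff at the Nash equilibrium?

Roommate i's FOC: ∂u_i/∂c_i = α_i − c_i = 0, so c_i* = α_i.
NE contributions = (2, 3, 3, 4, 4); G = 16.
u_3 = α_3·G − ½·(c_3)² = 3·16 − ½·3² = 43.5.

43.5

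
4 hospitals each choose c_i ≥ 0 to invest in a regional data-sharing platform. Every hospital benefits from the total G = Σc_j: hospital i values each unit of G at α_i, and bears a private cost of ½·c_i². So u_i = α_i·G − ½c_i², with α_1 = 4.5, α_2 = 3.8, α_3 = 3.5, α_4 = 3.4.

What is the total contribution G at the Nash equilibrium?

15.2

Hospital i's FOC: ∂u_i/∂c_i = α_i − c_i = 0, so c_i* = α_i.
NE contributions = (4.5, 3.8, 3.5, 3.4); G = 15.2.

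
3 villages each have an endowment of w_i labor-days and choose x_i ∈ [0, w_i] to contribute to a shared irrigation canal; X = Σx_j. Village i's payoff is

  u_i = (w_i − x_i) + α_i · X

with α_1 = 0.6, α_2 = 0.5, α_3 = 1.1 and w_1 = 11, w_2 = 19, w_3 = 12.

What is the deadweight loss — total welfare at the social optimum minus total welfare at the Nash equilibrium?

∂u_i/∂x_i = α_i − 1, so village i contributes w_i if α_i > 1, else 0.
α_i > 1 for i ∈ {3}; NE contributions (0, 0, 12), X = 12.
W^NE = Σw_i − X^NE + (Σα_i)·X^NE = 42 + 1.2·12 = 56.4.
Planner: ∂(Σu_j)/∂x_i = Σα_j − 1 = 1.2 > 0, so everyone contributes w_i; X^SO = 42, W^SO = 42 + 1.2·42 = 92.4.
Deadweight loss = 36.

36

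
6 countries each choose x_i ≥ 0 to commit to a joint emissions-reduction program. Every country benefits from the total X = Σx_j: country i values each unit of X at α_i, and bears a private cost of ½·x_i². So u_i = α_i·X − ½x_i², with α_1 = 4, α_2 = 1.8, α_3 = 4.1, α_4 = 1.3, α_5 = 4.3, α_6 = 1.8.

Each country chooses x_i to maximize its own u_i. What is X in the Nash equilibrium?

Country i's FOC: ∂u_i/∂x_i = α_i − x_i = 0, so x_i* = α_i.
NE contributions = (4, 1.8, 4.1, 1.3, 4.3, 1.8); X = 17.3.

17.3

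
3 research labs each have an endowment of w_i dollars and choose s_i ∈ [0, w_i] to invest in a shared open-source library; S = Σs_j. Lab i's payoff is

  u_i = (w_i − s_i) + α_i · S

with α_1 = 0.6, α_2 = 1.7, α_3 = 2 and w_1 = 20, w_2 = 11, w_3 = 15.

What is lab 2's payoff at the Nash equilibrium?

∂u_i/∂s_i = α_i − 1, so lab i contributes w_i if α_i > 1, else 0.
α_i > 1 for i ∈ {2, 3}; NE contributions (0, 11, 15), S = 26.
u_2 = (11 − 11) + 1.7·26 = 44.2.

44.2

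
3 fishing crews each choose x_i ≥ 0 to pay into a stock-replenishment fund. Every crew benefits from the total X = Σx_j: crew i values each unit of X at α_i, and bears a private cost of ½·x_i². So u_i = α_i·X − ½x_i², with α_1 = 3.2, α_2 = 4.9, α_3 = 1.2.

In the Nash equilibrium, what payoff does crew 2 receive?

33.565

Crew i's FOC: ∂u_i/∂x_i = α_i − x_i = 0, so x_i* = α_i.
NE contributions = (3.2, 4.9, 1.2); X = 9.3.
u_2 = α_2·X − ½·(x_2)² = 4.9·9.3 − ½·4.9² = 33.565.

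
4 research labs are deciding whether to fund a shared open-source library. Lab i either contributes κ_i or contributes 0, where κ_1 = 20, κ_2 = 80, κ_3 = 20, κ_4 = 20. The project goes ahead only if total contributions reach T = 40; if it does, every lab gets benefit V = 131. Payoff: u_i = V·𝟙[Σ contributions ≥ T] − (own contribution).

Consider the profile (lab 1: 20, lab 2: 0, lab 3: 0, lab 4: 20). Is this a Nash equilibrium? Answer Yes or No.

Yes

Total = 40 ≥ 40: provided.
Lab 1 (pledges 20, payoff 111): dropping to 0 → total 20, payoff 0. No gain.
Lab 2 (pledges 0, payoff 131): pledging 80 → total 120, payoff 51. No gain.
Lab 3 (pledges 0, payoff 131): pledging 20 → total 60, payoff 111. No gain.
Lab 4 (pledges 20, payoff 111): dropping to 0 → total 20, payoff 0. No gain.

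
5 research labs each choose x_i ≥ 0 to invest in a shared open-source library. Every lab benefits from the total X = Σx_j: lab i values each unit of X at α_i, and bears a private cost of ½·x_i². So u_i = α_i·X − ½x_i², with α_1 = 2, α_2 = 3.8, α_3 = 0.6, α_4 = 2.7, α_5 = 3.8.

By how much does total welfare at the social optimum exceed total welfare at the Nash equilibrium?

Lab i's FOC: ∂u_i/∂x_i = α_i − x_i = 0, so x_i* = α_i.
NE contributions = (2, 3.8, 0.6, 2.7, 3.8); X = 12.9.
W^NE = (Σα)·X − ½Σα_i² = 12.9² − ½·40.53 = 146.145.
Planner sets x_i = Σα_j = 12.9 for every i, so X^SO = 5·12.9 = 64.5.
W^SO = (Σα)·X^SO − ½·5·(Σα)² = (5/2)·12.9² = 416.025.
Deadweight loss = W^SO − W^NE = 269.88.

269.88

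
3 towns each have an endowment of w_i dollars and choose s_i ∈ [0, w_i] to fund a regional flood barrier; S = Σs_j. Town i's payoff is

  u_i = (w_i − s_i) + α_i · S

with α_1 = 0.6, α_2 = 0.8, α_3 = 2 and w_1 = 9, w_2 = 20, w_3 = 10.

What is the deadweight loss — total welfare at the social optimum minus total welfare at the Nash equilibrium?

∂u_i/∂s_i = α_i − 1, so town i contributes w_i if α_i > 1, else 0.
α_i > 1 for i ∈ {3}; NE contributions (0, 0, 10), S = 10.
W^NE = Σw_i − S^NE + (Σα_i)·S^NE = 39 + 2.4·10 = 63.
Planner: ∂(Σu_j)/∂s_i = Σα_j − 1 = 2.4 > 0, so everyone contributes w_i; S^SO = 39, W^SO = 39 + 2.4·39 = 132.6.
Deadweight loss = 69.6.

69.6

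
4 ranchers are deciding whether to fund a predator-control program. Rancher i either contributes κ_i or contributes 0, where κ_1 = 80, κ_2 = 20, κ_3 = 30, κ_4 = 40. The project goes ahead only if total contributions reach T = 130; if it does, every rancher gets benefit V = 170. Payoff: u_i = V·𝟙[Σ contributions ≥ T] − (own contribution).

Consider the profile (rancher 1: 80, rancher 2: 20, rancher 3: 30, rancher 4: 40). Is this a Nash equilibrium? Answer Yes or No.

No

Total = 170 ≥ 130: provided.
Rancher 1 (pledges 80, payoff 90): dropping to 0 → total 90, payoff 0. No gain.
Rancher 2 (pledges 20, payoff 150): dropping to 0 → total 150, payoff 170. Profitable deviation.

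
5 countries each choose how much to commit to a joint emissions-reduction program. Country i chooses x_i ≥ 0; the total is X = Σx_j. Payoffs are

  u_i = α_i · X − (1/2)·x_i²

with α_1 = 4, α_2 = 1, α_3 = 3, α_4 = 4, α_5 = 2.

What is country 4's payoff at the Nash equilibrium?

Country i's FOC: ∂u_i/∂x_i = α_i − x_i = 0, so x_i* = α_i.
NE contributions = (4, 1, 3, 4, 2); X = 14.
u_4 = α_4·X − ½·(x_4)² = 4·14 − ½·4² = 48.

48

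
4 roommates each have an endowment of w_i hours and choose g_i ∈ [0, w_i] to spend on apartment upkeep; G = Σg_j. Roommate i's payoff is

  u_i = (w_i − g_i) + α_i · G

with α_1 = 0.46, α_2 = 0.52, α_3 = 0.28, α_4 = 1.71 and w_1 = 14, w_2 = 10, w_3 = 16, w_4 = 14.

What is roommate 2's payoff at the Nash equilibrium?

17.28

∂u_i/∂g_i = α_i − 1, so roommate i contributes w_i if α_i > 1, else 0.
α_i > 1 for i ∈ {4}; NE contributions (0, 0, 0, 14), G = 14.
u_2 = (10 − 0) + 0.52·14 = 17.28.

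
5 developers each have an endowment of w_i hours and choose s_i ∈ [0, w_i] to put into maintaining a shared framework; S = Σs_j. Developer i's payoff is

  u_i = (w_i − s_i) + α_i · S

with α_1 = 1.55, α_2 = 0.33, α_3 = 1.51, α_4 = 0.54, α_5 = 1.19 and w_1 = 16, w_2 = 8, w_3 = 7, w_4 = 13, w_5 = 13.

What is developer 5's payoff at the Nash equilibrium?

42.84

∂u_i/∂s_i = α_i − 1, so developer i contributes w_i if α_i > 1, else 0.
α_i > 1 for i ∈ {1, 3, 5}; NE contributions (16, 0, 7, 0, 13), S = 36.
u_5 = (13 − 13) + 1.19·36 = 42.84.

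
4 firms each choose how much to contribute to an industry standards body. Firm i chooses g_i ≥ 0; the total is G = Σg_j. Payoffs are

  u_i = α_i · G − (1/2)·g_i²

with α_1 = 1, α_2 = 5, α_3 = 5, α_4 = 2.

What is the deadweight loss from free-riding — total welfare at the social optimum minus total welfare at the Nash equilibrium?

Firm i's FOC: ∂u_i/∂g_i = α_i − g_i = 0, so g_i* = α_i.
NE contributions = (1, 5, 5, 2); G = 13.
W^NE = (Σα)·G − ½Σα_i² = 13² − ½·55 = 141.5.
Planner sets g_i = Σα_j = 13 for every i, so G^SO = 4·13 = 52.
W^SO = (Σα)·G^SO − ½·4·(Σα)² = (4/2)·13² = 338.
Deadweight loss = W^SO − W^NE = 196.5.

196.5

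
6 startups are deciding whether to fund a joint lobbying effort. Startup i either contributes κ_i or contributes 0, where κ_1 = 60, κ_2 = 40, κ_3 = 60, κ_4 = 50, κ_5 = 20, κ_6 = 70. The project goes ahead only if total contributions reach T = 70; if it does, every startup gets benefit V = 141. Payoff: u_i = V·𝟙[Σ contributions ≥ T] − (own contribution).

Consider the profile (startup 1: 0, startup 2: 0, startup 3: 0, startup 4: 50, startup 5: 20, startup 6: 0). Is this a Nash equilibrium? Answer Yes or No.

Yes

Total = 70 ≥ 70: provided.
Startup 1 (pledges 0, payoff 141): pledging 60 → total 130, payoff 81. No gain.
Startup 2 (pledges 0, payoff 141): pledging 40 → total 110, payoff 101. No gain.
Startup 3 (pledges 0, payoff 141): pledging 60 → total 130, payoff 81. No gain.
Startup 4 (pledges 50, payoff 91): dropping to 0 → total 20, payoff 0. No gain.
Startup 5 (pledges 20, payoff 121): dropping to 0 → total 50, payoff 0. No gain.
Startup 6 (pledges 0, payoff 141): pledging 70 → total 140, payoff 71. No gain.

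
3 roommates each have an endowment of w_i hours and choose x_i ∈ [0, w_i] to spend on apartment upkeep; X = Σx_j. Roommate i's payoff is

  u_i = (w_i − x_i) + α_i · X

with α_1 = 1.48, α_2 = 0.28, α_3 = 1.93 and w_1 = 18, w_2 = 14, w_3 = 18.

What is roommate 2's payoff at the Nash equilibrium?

24.08

∂u_i/∂x_i = α_i − 1, so roommate i contributes w_i if α_i > 1, else 0.
α_i > 1 for i ∈ {1, 3}; NE contributions (18, 0, 18), X = 36.
u_2 = (14 − 0) + 0.28·36 = 24.08.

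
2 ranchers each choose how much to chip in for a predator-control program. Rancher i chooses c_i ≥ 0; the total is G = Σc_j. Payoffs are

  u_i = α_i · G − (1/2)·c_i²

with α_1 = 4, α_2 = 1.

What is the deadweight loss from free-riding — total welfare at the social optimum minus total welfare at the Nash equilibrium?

Rancher i's FOC: ∂u_i/∂c_i = α_i − c_i = 0, so c_i* = α_i.
NE contributions = (4, 1); G = 5.
W^NE = (Σα)·G − ½Σα_i² = 5² − ½·17 = 16.5.
Planner sets c_i = Σα_j = 5 for every i, so G^SO = 2·5 = 10.
W^SO = (Σα)·G^SO − ½·2·(Σα)² = (2/2)·5² = 25.
Deadweight loss = W^SO − W^NE = 8.5.

8.5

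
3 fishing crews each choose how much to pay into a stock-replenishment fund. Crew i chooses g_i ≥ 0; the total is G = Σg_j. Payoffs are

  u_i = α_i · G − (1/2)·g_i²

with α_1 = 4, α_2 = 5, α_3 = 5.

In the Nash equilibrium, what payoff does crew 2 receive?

57.5

Crew i's FOC: ∂u_i/∂g_i = α_i − g_i = 0, so g_i* = α_i.
NE contributions = (4, 5, 5); G = 14.
u_2 = α_2·G − ½·(g_2)² = 5·14 − ½·5² = 57.5.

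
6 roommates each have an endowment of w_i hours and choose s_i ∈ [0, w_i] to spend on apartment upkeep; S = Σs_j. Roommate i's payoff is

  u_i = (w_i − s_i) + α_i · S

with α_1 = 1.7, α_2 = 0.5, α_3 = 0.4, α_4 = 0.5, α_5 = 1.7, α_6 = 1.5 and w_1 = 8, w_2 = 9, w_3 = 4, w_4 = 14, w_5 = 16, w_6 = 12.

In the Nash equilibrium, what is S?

∂u_i/∂s_i = α_i − 1, so roommate i contributes w_i if α_i > 1, else 0.
α_i > 1 for i ∈ {1, 5, 6}; NE contributions (8, 0, 0, 0, 16, 12), S = 36.

36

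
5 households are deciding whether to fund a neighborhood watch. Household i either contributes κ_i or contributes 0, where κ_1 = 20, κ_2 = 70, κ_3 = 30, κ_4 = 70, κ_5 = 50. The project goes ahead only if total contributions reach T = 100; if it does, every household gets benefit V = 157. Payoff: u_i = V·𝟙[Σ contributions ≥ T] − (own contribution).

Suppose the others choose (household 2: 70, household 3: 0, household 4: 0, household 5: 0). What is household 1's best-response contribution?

Others' total = 70. Even contributing 20 gives 90 < 100: no benefit either way.
Best response: 0.

0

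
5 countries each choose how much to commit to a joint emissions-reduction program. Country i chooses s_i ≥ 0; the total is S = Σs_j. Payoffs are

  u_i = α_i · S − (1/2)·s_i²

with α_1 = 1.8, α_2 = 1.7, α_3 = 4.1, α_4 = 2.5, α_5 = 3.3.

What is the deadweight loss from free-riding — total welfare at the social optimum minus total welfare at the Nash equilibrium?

Country i's FOC: ∂u_i/∂s_i = α_i − s_i = 0, so s_i* = α_i.
NE contributions = (1.8, 1.7, 4.1, 2.5, 3.3); S = 13.4.
W^NE = (Σα)·S − ½Σα_i² = 13.4² − ½·40.08 = 159.52.
Planner sets s_i = Σα_j = 13.4 for every i, so S^SO = 5·13.4 = 67.
W^SO = (Σα)·S^SO − ½·5·(Σα)² = (5/2)·13.4² = 448.9.
Deadweight loss = W^SO − W^NE = 289.38.

289.38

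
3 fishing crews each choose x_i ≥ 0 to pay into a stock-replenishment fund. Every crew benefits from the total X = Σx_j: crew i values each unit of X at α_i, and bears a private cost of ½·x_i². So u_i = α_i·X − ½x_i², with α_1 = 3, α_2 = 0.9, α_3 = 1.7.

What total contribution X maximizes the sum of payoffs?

Planner FOC: ∂(Σu_j)/∂x_i = (Σα_j) − x_i = 0, so x_i^SO = Σα_j = 5.6 for every i; X^SO = 16.8.

16.8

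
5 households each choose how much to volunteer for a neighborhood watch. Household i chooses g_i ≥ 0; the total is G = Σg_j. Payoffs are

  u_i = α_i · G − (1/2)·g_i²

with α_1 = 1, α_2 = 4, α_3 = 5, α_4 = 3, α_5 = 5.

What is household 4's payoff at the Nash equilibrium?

Household i's FOC: ∂u_i/∂g_i = α_i − g_i = 0, so g_i* = α_i.
NE contributions = (1, 4, 5, 3, 5); G = 18.
u_4 = α_4·G − ½·(g_4)² = 3·18 − ½·3² = 49.5.

49.5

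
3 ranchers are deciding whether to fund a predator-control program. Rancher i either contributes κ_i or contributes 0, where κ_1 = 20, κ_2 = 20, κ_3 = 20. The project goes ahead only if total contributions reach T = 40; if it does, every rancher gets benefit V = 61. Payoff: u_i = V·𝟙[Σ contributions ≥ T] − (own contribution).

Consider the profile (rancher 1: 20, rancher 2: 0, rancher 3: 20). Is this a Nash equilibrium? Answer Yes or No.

Yes

Total = 40 ≥ 40: provided.
Rancher 1 (pledges 20, payoff 41): dropping to 0 → total 20, payoff 0. No gain.
Rancher 2 (pledges 0, payoff 61): pledging 20 → total 60, payoff 41. No gain.
Rancher 3 (pledges 20, payoff 41): dropping to 0 → total 20, payoff 0. No gain.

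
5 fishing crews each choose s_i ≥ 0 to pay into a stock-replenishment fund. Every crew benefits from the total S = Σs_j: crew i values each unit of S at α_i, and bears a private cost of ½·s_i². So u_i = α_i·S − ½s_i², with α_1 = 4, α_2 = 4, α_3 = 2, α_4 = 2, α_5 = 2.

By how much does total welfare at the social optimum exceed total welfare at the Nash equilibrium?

Crew i's FOC: ∂u_i/∂s_i = α_i − s_i = 0, so s_i* = α_i.
NE contributions = (4, 4, 2, 2, 2); S = 14.
W^NE = (Σα)·S − ½Σα_i² = 14² − ½·44 = 174.
Planner sets s_i = Σα_j = 14 for every i, so S^SO = 5·14 = 70.
W^SO = (Σα)·S^SO − ½·5·(Σα)² = (5/2)·14² = 490.
Deadweight loss = W^SO − W^NE = 316.

316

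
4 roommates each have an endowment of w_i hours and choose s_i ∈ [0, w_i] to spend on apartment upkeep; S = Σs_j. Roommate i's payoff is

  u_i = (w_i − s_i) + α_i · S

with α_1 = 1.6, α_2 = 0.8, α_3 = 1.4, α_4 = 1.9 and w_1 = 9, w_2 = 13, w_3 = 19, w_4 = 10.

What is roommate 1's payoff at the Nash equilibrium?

∂u_i/∂s_i = α_i − 1, so roommate i contributes w_i if α_i > 1, else 0.
α_i > 1 for i ∈ {1, 3, 4}; NE contributions (9, 0, 19, 10), S = 38.
u_1 = (9 − 9) + 1.6·38 = 60.8.

60.8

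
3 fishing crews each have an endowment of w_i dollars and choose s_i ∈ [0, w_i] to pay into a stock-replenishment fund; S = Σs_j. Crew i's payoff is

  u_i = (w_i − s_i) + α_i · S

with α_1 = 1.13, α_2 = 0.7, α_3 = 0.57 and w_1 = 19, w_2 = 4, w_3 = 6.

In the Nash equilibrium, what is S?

19

∂u_i/∂s_i = α_i − 1, so crew i contributes w_i if α_i > 1, else 0.
α_i > 1 for i ∈ {1}; NE contributions (19, 0, 0), S = 19.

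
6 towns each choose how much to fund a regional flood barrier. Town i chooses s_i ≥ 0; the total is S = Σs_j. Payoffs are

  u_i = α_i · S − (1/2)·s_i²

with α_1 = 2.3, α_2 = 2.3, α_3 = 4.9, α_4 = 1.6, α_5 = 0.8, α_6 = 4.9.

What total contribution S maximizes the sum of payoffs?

Planner FOC: ∂(Σu_j)/∂s_i = (Σα_j) − s_i = 0, so s_i^SO = Σα_j = 16.8 for every i; S^SO = 100.8.

100.8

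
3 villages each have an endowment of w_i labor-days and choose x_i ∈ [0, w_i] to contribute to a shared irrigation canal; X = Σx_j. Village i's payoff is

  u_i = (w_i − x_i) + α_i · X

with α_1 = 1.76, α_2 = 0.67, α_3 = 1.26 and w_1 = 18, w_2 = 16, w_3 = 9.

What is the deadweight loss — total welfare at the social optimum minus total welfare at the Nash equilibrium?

43.04

∂u_i/∂x_i = α_i − 1, so village i contributes w_i if α_i > 1, else 0.
α_i > 1 for i ∈ {1, 3}; NE contributions (18, 0, 9), X = 27.
W^NE = Σw_i − X^NE + (Σα_i)·X^NE = 43 + 2.69·27 = 115.63.
Planner: ∂(Σu_j)/∂x_i = Σα_j − 1 = 2.69 > 0, so everyone contributes w_i; X^SO = 43, W^SO = 43 + 2.69·43 = 158.67.
Deadweight loss = 43.04.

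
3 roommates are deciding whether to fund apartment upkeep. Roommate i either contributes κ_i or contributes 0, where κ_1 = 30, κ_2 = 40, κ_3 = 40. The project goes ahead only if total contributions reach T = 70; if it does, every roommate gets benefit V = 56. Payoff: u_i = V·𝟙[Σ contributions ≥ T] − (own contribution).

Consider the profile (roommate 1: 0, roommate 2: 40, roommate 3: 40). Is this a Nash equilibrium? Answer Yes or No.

Total = 80 ≥ 70: provided.
Roommate 1 (pledges 0, payoff 56): pledging 30 → total 110, payoff 26. No gain.
Roommate 2 (pledges 40, payoff 16): dropping to 0 → total 40, payoff 0. No gain.
Roommate 3 (pledges 40, payoff 16): dropping to 0 → total 40, payoff 0. No gain.

Yes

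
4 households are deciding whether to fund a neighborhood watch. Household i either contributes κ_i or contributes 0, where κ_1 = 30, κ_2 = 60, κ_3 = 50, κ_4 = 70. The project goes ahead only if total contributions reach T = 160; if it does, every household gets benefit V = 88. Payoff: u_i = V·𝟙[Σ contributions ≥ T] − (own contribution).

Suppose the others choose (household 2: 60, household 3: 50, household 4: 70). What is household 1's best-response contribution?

0

Others' total = 180 ≥ 160; contributing adds cost 30 for no extra benefit.
Best response: 0.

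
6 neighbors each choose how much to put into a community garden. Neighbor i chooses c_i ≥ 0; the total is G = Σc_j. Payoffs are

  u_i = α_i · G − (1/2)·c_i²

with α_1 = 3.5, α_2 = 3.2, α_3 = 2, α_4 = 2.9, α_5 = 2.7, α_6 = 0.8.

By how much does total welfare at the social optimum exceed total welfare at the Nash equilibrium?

Neighbor i's FOC: ∂u_i/∂c_i = α_i − c_i = 0, so c_i* = α_i.
NE contributions = (3.5, 3.2, 2, 2.9, 2.7, 0.8); G = 15.1.
W^NE = (Σα)·G − ½Σα_i² = 15.1² − ½·42.83 = 206.595.
Planner sets c_i = Σα_j = 15.1 for every i, so G^SO = 6·15.1 = 90.6.
W^SO = (Σα)·G^SO − ½·6·(Σα)² = (6/2)·15.1² = 684.03.
Deadweight loss = W^SO − W^NE = 477.435.

477.435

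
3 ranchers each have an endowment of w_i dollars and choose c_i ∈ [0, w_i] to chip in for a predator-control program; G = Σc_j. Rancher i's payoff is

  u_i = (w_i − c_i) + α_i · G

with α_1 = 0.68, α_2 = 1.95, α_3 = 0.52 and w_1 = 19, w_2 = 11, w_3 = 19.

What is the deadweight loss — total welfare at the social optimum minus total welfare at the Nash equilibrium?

81.7

∂u_i/∂c_i = α_i − 1, so rancher i contributes w_i if α_i > 1, else 0.
α_i > 1 for i ∈ {2}; NE contributions (0, 11, 0), G = 11.
W^NE = Σw_i − G^NE + (Σα_i)·G^NE = 49 + 2.15·11 = 72.65.
Planner: ∂(Σu_j)/∂c_i = Σα_j − 1 = 2.15 > 0, so everyone contributes w_i; G^SO = 49, W^SO = 49 + 2.15·49 = 154.35.
Deadweight loss = 81.7.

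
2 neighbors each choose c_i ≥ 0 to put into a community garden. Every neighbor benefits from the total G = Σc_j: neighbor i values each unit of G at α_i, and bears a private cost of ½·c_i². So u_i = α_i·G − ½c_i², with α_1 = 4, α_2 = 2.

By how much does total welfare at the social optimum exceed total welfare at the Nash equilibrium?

Neighbor i's FOC: ∂u_i/∂c_i = α_i − c_i = 0, so c_i* = α_i.
NE contributions = (4, 2); G = 6.
W^NE = (Σα)·G − ½Σα_i² = 6² − ½·20 = 26.
Planner sets c_i = Σα_j = 6 for every i, so G^SO = 2·6 = 12.
W^SO = (Σα)·G^SO − ½·2·(Σα)² = (2/2)·6² = 36.
Deadweight loss = W^SO − W^NE = 10.

10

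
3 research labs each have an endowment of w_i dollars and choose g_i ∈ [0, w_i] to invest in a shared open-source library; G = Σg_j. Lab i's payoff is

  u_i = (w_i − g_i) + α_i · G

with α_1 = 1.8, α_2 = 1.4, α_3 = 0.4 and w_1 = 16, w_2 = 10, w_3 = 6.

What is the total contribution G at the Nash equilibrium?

∂u_i/∂g_i = α_i − 1, so lab i contributes w_i if α_i > 1, else 0.
α_i > 1 for i ∈ {1, 2}; NE contributions (16, 10, 0), G = 26.

26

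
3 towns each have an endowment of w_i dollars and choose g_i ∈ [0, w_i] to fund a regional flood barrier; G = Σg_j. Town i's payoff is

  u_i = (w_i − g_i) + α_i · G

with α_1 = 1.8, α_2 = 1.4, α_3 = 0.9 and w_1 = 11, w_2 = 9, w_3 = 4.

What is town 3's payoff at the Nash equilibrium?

∂u_i/∂g_i = α_i − 1, so town i contributes w_i if α_i > 1, else 0.
α_i > 1 for i ∈ {1, 2}; NE contributions (11, 9, 0), G = 20.
u_3 = (4 − 0) + 0.9·20 = 22.

22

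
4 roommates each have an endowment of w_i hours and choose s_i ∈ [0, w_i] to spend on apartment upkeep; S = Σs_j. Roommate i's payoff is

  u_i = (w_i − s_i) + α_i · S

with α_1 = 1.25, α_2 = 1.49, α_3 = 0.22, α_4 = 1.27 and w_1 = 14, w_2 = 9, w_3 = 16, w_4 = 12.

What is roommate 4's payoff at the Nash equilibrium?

44.45

∂u_i/∂s_i = α_i − 1, so roommate i contributes w_i if α_i > 1, else 0.
α_i > 1 for i ∈ {1, 2, 4}; NE contributions (14, 9, 0, 12), S = 35.
u_4 = (12 − 12) + 1.27·35 = 44.45.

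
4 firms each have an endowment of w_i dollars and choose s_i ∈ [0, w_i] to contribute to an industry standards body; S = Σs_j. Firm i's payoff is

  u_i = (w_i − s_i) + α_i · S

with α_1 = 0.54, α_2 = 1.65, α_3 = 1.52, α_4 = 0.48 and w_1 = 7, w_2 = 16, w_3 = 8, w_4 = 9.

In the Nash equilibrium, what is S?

∂u_i/∂s_i = α_i − 1, so firm i contributes w_i if α_i > 1, else 0.
α_i > 1 for i ∈ {2, 3}; NE contributions (0, 16, 8, 0), S = 24.

24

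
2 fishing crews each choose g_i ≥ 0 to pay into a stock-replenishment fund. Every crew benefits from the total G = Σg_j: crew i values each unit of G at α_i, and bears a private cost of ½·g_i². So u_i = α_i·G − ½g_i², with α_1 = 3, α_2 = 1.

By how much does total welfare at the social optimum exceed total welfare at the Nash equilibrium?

Crew i's FOC: ∂u_i/∂g_i = α_i − g_i = 0, so g_i* = α_i.
NE contributions = (3, 1); G = 4.
W^NE = (Σα)·G − ½Σα_i² = 4² − ½·10 = 11.
Planner sets g_i = Σα_j = 4 for every i, so G^SO = 2·4 = 8.
W^SO = (Σα)·G^SO − ½·2·(Σα)² = (2/2)·4² = 16.
Deadweight loss = W^SO − W^NE = 5.

5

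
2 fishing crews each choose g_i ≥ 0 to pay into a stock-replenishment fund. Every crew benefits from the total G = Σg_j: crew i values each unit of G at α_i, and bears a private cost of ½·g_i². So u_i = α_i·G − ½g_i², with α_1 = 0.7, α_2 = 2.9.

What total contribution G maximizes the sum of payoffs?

7.2

Planner FOC: ∂(Σu_j)/∂g_i = (Σα_j) − g_i = 0, so g_i^SO = Σα_j = 3.6 for every i; G^SO = 7.2.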